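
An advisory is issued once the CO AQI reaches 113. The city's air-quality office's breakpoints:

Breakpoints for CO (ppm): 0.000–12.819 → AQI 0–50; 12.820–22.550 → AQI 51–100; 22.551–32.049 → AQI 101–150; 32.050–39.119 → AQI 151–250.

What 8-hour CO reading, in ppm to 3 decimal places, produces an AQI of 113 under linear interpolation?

24.877

AQI 113 lies in the 101–150 band, which corresponds to 22.551–32.049 ppm.
C = 22.551 + (113−101)×(32.049−22.551)/(150−101) = 22.551 + 12×9.498/49 ≈ 24.87704 ppm → 24.877 ppm to 3 dp.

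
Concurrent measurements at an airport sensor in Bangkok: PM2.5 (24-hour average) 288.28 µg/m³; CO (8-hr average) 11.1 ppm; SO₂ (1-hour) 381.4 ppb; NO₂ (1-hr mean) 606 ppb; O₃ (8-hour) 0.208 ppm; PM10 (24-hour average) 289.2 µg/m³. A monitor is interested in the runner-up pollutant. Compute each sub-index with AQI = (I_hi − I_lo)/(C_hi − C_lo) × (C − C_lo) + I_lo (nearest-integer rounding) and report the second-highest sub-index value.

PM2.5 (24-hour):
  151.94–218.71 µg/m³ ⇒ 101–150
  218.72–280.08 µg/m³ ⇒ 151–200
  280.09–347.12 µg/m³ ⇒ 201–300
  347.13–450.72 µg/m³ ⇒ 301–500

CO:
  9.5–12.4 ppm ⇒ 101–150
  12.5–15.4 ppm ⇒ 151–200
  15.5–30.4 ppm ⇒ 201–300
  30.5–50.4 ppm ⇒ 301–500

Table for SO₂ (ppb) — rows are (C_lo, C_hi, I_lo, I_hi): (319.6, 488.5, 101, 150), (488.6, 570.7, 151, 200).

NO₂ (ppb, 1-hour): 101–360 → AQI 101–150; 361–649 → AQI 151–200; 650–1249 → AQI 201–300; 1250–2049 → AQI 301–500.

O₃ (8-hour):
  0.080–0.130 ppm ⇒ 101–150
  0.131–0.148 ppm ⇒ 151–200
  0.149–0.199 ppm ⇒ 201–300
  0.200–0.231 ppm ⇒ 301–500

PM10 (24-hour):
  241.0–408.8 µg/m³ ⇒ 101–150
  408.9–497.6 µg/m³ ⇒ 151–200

213

PM2.5: 288.28 ∈ [280.09, 347.12] ↔ index [201, 300].
201 + (288.28−280.09)·(300−201)/(347.12−280.09) = 201 + 8.19·99/67.03 ≈ 213.10, so AQI = 213.
CO 11.1: bracket 9.5–12.4 → index 101–150; slope 49/2.9, offset 1.6.
AQI = 101 + 49/2.9·1.6 ≈ 128.03 ⇒ 128.
SO₂: 381.4 ∈ [319.6, 488.5] ↔ index [101, 150].
101 + (381.4−319.6)·(150−101)/(488.5−319.6) = 101 + 61.8·49/168.9 ≈ 118.93, so AQI = 119.
NO₂ 606: bracket 361–649 → index 151–200; slope 49/288, offset 245.
AQI = 151 + 49/288·245 ≈ 192.68 ⇒ 193.
O₃ 0.208: bracket 0.200–0.231 → index 301–500; slope 199/0.031, offset 0.008.
AQI = 301 + 199/0.031·0.008 ≈ 352.35 ⇒ 352.
PM10 289.2: bracket 241.0–408.8 → index 101–150; slope 49/167.8, offset 48.2.
AQI = 101 + 49/167.8·48.2 ≈ 115.08 ⇒ 115.
Sub-indices: PM2.5→213, CO→128, SO₂→119, NO₂→193, O₃→352, PM10→115. Ranked high→low: 352, 213, 193, 128, 119, 115. Second-highest sub-index = 213.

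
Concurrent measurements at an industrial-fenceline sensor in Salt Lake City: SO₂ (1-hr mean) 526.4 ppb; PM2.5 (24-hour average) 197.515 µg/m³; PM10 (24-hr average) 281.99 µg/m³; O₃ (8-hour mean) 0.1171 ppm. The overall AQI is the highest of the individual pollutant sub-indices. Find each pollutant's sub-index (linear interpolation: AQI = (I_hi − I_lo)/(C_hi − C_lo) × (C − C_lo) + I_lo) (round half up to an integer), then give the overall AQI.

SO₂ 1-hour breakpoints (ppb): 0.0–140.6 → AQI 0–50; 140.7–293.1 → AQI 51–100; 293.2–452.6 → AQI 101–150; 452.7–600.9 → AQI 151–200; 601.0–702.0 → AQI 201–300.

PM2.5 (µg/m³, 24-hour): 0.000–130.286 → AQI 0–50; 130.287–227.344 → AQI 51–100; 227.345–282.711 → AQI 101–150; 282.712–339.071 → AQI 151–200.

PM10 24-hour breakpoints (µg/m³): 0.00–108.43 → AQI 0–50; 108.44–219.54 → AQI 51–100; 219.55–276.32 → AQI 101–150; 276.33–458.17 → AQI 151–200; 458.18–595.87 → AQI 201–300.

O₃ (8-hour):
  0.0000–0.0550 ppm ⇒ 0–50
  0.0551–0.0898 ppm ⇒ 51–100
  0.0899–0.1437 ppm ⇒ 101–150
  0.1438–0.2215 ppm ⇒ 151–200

175

SO₂: row 452.7–600.9 (AQI 151–200). (200−151)·(526.4−452.7)/(600.9−452.7) + 151 = 49·73.7/148.2 + 151 ≈ 175.37 → 175.
PM2.5: 197.515 ∈ [130.287, 227.344] ↔ index [51, 100].
51 + (197.515−130.287)·(100−51)/(227.344−130.287) = 51 + 67.228·49/97.057 ≈ 84.94, so AQI = 85.
PM10: 281.99 lies in 276.33–458.17, so I_lo=151, I_hi=200, C_lo=276.33, C_hi=458.17.
(200−151)/(458.17−276.33) × (281.99−276.33) + 151 = 49/181.84 × 5.66 + 151 ≈ 152.53 → 153.
O₃: 0.1171 ∈ [0.0899, 0.1437] ↔ index [101, 150].
101 + (0.1171−0.0899)·(150−101)/(0.1437−0.0899) = 101 + 0.0272·49/0.0538 ≈ 125.77, so AQI = 126.
Sub-indices: SO₂→175, PM2.5→85, PM10→153, O₃→126. Overall AQI = max = 175; dominant pollutant is SO₂.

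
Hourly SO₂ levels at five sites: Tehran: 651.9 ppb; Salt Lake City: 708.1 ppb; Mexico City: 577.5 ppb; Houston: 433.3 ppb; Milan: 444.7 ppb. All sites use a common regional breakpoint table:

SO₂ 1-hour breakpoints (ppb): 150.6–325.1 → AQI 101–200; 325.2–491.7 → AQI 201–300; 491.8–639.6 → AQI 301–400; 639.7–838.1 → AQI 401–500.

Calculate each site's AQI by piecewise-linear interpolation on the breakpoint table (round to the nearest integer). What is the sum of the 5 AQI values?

Tehran: row 639.7–838.1 (AQI 401–500). (500−401)·(651.9−639.7)/(838.1−639.7) + 401 = 99·12.2/198.4 + 401 ≈ 407.09 → 407.
Salt Lake City 708.1: bracket 639.7–838.1 → index 401–500; slope 99/198.4, offset 68.4.
AQI = 401 + 99/198.4·68.4 ≈ 435.13 ⇒ 435.
Mexico City: row 491.8–639.6 (AQI 301–400). (400−301)·(577.5−491.8)/(639.6−491.8) + 301 = 99·85.7/147.8 + 301 ≈ 358.40 → 358.
Houston: 433.3 lies in 325.2–491.7, so I_lo=201, I_hi=300, C_lo=325.2, C_hi=491.7.
(300−201)/(491.7−325.2) × (433.3−325.2) + 201 = 99/166.5 × 108.1 + 201 ≈ 265.28 → 265.
Milan: 444.7 ∈ [325.2, 491.7] ↔ index [201, 300].
201 + (444.7−325.2)·(300−201)/(491.7−325.2) = 201 + 119.5·99/166.5 ≈ 272.05, so AQI = 272.
AQIs: Tehran=407, Salt Lake City=435, Mexico City=358, Houston=265, Milan=272. Sum = 407 + 435 + 358 + 265 + 272 = 1737.

1737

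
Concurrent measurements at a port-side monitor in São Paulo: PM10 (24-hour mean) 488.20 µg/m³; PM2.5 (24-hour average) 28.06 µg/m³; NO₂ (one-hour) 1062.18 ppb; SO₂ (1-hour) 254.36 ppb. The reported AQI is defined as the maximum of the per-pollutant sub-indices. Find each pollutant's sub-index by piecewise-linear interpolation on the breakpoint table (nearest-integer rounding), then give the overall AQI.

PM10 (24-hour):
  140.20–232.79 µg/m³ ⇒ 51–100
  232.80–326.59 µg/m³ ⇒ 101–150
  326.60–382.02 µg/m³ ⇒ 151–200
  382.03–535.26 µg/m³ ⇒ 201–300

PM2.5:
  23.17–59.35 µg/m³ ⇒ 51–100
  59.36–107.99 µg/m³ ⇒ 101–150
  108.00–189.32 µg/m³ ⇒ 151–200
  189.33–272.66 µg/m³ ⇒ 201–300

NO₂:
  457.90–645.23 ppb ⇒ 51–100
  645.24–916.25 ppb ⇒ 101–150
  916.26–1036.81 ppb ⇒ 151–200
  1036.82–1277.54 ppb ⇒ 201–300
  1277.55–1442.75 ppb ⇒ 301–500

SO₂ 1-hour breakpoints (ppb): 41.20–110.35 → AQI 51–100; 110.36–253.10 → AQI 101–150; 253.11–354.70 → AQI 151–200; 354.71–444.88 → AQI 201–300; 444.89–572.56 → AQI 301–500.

270

PM10 488.20: bracket 382.03–535.26 → index 201–300; slope 99/153.23, offset 106.17.
AQI = 201 + 99/153.23·106.17 ≈ 269.60 ⇒ 270.
PM2.5: 28.06 lies in 23.17–59.35, so I_lo=51, I_hi=100, C_lo=23.17, C_hi=59.35.
(100−51)/(59.35−23.17) × (28.06−23.17) + 51 = 49/36.18 × 4.89 + 51 ≈ 57.62 → 58.
NO₂: 1062.18 ∈ [1036.82, 1277.54] ↔ index [201, 300].
201 + (1062.18−1036.82)·(300−201)/(1277.54−1036.82) = 201 + 25.36·99/240.72 ≈ 211.43, so AQI = 211.
SO₂ 254.36: bracket 253.11–354.70 → index 151–200; slope 49/101.59, offset 1.25.
AQI = 151 + 49/101.59·1.25 ≈ 151.60 ⇒ 152.
Sub-indices: PM10→270, PM2.5→58, NO₂→211, SO₂→152. Overall AQI = max = 270; dominant pollutant is PM10.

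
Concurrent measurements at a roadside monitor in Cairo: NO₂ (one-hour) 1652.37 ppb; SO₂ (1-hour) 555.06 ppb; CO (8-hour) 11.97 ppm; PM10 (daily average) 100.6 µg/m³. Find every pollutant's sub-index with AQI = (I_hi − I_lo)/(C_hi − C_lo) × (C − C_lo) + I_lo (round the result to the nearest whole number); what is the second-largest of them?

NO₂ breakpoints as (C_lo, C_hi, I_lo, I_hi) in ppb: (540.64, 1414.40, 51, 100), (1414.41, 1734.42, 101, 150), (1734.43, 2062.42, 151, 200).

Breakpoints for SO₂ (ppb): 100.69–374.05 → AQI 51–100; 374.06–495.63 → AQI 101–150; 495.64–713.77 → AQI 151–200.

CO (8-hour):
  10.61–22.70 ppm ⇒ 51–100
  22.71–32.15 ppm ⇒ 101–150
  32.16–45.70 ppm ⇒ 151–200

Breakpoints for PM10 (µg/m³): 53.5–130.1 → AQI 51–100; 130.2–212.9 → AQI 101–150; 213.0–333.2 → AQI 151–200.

NO₂ 1652.37: bracket 1414.41–1734.42 → index 101–150; slope 49/320.01, offset 237.96.
AQI = 101 + 49/320.01·237.96 ≈ 137.44 ⇒ 137.
SO₂: 555.06 lies in 495.64–713.77, so I_lo=151, I_hi=200, C_lo=495.64, C_hi=713.77.
(200−151)/(713.77−495.64) × (555.06−495.64) + 151 = 49/218.13 × 59.42 + 151 ≈ 164.35 → 164.
CO: 11.97 lies in 10.61–22.70, so I_lo=51, I_hi=100, C_lo=10.61, C_hi=22.70.
(100−51)/(22.70−10.61) × (11.97−10.61) + 51 = 49/12.09 × 1.36 + 51 ≈ 56.51 → 57.
PM10: row 53.5–130.1 (AQI 51–100). (100−51)·(100.6−53.5)/(130.1−53.5) + 51 = 49·47.1/76.6 + 51 ≈ 81.13 → 81.
Sub-indices: NO₂→137, SO₂→164, CO→57, PM10→81. Ranked high→low: 164, 137, 81, 57. Second-highest sub-index = 137.

137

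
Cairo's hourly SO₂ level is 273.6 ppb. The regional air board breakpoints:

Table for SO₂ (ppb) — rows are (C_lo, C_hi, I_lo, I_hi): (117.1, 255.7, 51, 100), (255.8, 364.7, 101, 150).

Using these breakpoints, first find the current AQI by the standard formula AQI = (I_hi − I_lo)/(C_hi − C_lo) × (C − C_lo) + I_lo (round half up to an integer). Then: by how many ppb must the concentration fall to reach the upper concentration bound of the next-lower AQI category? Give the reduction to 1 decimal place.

SO₂ 273.6: bracket 255.8–364.7 → index 101–150; slope 49/108.9, offset 17.8.
AQI = 101 + 49/108.9·17.8 ≈ 109.01 ⇒ 109.
Current AQI 109 is in the Unhealthy for Sensitive Groups range (101–150). The next-lower category tops out at AQI 100, whose upper concentration bound is 255.7 ppb.
Reduction needed = 273.6 − 255.7 = 17.9 ppb.

17.9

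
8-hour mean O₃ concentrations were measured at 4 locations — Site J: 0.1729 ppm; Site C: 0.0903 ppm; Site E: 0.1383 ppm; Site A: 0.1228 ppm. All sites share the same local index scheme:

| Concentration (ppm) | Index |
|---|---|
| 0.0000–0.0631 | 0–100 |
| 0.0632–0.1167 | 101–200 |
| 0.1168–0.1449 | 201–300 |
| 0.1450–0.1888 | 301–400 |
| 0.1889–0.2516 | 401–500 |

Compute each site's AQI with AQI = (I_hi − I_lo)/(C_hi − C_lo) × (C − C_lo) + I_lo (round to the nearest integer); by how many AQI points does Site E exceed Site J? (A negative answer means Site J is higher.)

Site J: 0.1729 ∈ [0.1450, 0.1888] ↔ index [301, 400].
301 + (0.1729−0.1450)·(400−301)/(0.1888−0.1450) = 301 + 0.0279·99/0.0438 ≈ 364.06, so AQI = 364.
Site C: row 0.0632–0.1167 (AQI 101–200). (200−101)·(0.0903−0.0632)/(0.1167−0.0632) + 101 = 99·0.0271/0.0535 + 101 ≈ 151.15 → 151.
Site E: 0.1383 lies in 0.1168–0.1449, so I_lo=201, I_hi=300, C_lo=0.1168, C_hi=0.1449.
(300−201)/(0.1449−0.1168) × (0.1383−0.1168) + 201 = 99/0.0281 × 0.0215 + 201 ≈ 276.75 → 277.
Site A: row 0.1168–0.1449 (AQI 201–300). (300−201)·(0.1228−0.1168)/(0.1449−0.1168) + 201 = 99·0.0060/0.0281 + 201 ≈ 222.14 → 222.
AQIs: Site J=364, Site C=151, Site E=277, Site A=222. Site E (277) − Site J (364) = -87.

-87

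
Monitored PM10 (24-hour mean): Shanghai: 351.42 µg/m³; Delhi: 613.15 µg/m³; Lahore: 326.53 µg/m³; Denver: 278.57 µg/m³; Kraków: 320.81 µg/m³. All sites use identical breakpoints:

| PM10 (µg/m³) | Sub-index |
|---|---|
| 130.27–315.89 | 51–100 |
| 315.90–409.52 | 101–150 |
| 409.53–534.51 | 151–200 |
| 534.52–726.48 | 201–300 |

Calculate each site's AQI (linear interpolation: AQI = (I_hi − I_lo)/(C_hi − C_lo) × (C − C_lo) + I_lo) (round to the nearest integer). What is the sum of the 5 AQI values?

Shanghai: 351.42 lies in 315.90–409.52, so I_lo=101, I_hi=150, C_lo=315.90, C_hi=409.52.
(150−101)/(409.52−315.90) × (351.42−315.90) + 101 = 49/93.62 × 35.52 + 101 ≈ 119.59 → 120.
Delhi 613.15: bracket 534.52–726.48 → index 201–300; slope 99/191.96, offset 78.63.
AQI = 201 + 99/191.96·78.63 ≈ 241.55 ⇒ 242.
Lahore: 326.53 lies in 315.90–409.52, so I_lo=101, I_hi=150, C_lo=315.90, C_hi=409.52.
(150−101)/(409.52−315.90) × (326.53−315.90) + 101 = 49/93.62 × 10.63 + 101 ≈ 106.56 → 107.
Denver: 278.57 ∈ [130.27, 315.89] ↔ index [51, 100].
51 + (278.57−130.27)·(100−51)/(315.89−130.27) = 51 + 148.30·49/185.62 ≈ 90.15, so AQI = 90.
Kraków: 320.81 lies in 315.90–409.52, so I_lo=101, I_hi=150, C_lo=315.90, C_hi=409.52.
(150−101)/(409.52−315.90) × (320.81−315.90) + 101 = 49/93.62 × 4.91 + 101 ≈ 103.57 → 104.
AQIs: Shanghai=120, Delhi=242, Lahore=107, Denver=90, Kraków=104. Sum = 120 + 242 + 107 + 90 + 104 = 663.

663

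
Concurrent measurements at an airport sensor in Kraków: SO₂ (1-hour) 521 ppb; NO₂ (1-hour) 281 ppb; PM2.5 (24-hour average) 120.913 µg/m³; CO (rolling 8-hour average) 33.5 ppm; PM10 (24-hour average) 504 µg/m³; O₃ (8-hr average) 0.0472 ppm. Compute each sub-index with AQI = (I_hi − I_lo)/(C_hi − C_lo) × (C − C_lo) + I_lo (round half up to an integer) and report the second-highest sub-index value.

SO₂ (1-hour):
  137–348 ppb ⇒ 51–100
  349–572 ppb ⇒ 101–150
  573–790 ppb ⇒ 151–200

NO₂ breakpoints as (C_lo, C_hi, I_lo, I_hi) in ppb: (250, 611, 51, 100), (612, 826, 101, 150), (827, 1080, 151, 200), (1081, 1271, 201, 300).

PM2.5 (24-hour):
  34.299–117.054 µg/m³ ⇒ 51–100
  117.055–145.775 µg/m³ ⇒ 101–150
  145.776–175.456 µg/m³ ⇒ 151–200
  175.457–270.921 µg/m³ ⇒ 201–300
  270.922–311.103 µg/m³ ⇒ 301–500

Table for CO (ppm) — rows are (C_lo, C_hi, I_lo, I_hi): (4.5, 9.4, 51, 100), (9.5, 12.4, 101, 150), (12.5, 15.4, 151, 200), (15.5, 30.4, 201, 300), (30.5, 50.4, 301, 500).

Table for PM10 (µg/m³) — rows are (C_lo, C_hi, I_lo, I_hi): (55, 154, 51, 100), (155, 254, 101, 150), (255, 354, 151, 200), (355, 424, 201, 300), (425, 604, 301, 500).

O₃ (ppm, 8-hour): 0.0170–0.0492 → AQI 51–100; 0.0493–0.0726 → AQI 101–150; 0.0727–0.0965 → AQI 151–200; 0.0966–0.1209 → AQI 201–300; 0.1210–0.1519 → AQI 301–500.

331

SO₂ 521: bracket 349–572 → index 101–150; slope 49/223, offset 172.
AQI = 101 + 49/223·172 ≈ 138.79 ⇒ 139.
NO₂: 281 lies in 250–611, so I_lo=51, I_hi=100, C_lo=250, C_hi=611.
(100−51)/(611−250) × (281−250) + 51 = 49/361 × 31 + 51 ≈ 55.21 → 55.
PM2.5: 120.913 lies in 117.055–145.775, so I_lo=101, I_hi=150, C_lo=117.055, C_hi=145.775.
(150−101)/(145.775−117.055) × (120.913−117.055) + 101 = 49/28.720 × 3.858 + 101 ≈ 107.58 → 108.
CO: row 30.5–50.4 (AQI 301–500). (500−301)·(33.5−30.5)/(50.4−30.5) + 301 = 199·3.0/19.9 + 301 ≈ 331.00 → 331.
PM10: row 425–604 (AQI 301–500). (500−301)·(504−425)/(604−425) + 301 = 199·79/179 + 301 ≈ 388.83 → 389.
O₃: 0.0472 lies in 0.0170–0.0492, so I_lo=51, I_hi=100, C_lo=0.0170, C_hi=0.0492.
(100−51)/(0.0492−0.0170) × (0.0472−0.0170) + 51 = 49/0.0322 × 0.0302 + 51 ≈ 96.96 → 97.
Sub-indices: SO₂→139, NO₂→55, PM2.5→108, CO→331, PM10→389, O₃→97. Ranked high→low: 389, 331, 139, 108, 97, 55. Second-highest sub-index = 331.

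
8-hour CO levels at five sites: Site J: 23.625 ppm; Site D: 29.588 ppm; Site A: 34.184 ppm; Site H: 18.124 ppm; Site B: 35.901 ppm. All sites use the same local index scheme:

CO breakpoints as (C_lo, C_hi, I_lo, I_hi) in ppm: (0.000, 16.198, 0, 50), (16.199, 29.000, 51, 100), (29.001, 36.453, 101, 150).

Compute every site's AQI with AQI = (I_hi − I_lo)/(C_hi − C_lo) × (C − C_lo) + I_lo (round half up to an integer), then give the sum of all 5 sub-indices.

Site J: 23.625 ∈ [16.199, 29.000] ↔ index [51, 100].
51 + (23.625−16.199)·(100−51)/(29.000−16.199) = 51 + 7.426·49/12.801 ≈ 79.43, so AQI = 79.
Site D: row 29.001–36.453 (AQI 101–150). (150−101)·(29.588−29.001)/(36.453−29.001) + 101 = 49·0.587/7.452 + 101 ≈ 104.86 → 105.
Site A: 34.184 lies in 29.001–36.453, so I_lo=101, I_hi=150, C_lo=29.001, C_hi=36.453.
(150−101)/(36.453−29.001) × (34.184−29.001) + 101 = 49/7.452 × 5.183 + 101 ≈ 135.08 → 135.
Site H: row 16.199–29.000 (AQI 51–100). (100−51)·(18.124−16.199)/(29.000−16.199) + 51 = 49·1.925/12.801 + 51 ≈ 58.37 → 58.
Site B: row 29.001–36.453 (AQI 101–150). (150−101)·(35.901−29.001)/(36.453−29.001) + 101 = 49·6.900/7.452 + 101 ≈ 146.37 → 146.
AQIs: Site J=79, Site D=105, Site A=135, Site H=58, Site B=146. Sum = 79 + 105 + 135 + 58 + 146 = 523.

523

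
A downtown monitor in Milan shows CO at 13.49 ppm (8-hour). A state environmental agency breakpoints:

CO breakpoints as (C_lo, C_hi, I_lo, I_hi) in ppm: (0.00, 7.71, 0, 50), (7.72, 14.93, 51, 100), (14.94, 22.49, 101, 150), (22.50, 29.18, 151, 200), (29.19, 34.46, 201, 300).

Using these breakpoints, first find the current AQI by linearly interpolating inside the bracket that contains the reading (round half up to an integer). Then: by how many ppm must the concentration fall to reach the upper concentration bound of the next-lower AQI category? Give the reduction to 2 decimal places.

5.78

CO: 13.49 lies in 7.72–14.93, so I_lo=51, I_hi=100, C_lo=7.72, C_hi=14.93.
(100−51)/(14.93−7.72) × (13.49−7.72) + 51 = 49/7.21 × 5.77 + 51 ≈ 90.21 → 90.
Current AQI 90 is in the Moderate range (51–100). The next-lower category tops out at AQI 50, whose upper concentration bound is 7.71 ppm.
Reduction needed = 13.49 − 7.71 = 5.78 ppm.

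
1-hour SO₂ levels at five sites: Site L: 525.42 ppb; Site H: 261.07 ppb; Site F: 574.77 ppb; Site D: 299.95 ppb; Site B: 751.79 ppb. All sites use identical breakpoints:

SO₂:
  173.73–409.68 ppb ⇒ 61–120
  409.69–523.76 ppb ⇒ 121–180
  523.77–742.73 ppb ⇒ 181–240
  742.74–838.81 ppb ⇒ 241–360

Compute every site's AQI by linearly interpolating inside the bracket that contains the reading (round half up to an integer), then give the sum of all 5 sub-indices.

804

Site L: 525.42 ∈ [523.77, 742.73] ↔ index [181, 240].
181 + (525.42−523.77)·(240−181)/(742.73−523.77) = 181 + 1.65·59/218.96 ≈ 181.44, so AQI = 181.
Site H 261.07: bracket 173.73–409.68 → index 61–120; slope 59/235.95, offset 87.34.
AQI = 61 + 59/235.95·87.34 ≈ 82.84 ⇒ 83.
Site F 574.77: bracket 523.77–742.73 → index 181–240; slope 59/218.96, offset 51.00.
AQI = 181 + 59/218.96·51.00 ≈ 194.74 ⇒ 195.
Site D: 299.95 lies in 173.73–409.68, so I_lo=61, I_hi=120, C_lo=173.73, C_hi=409.68.
(120−61)/(409.68−173.73) × (299.95−173.73) + 61 = 59/235.95 × 126.22 + 61 ≈ 92.56 → 93.
Site B: row 742.74–838.81 (AQI 241–360). (360−241)·(751.79−742.74)/(838.81−742.74) + 241 = 119·9.05/96.07 + 241 ≈ 252.21 → 252.
AQIs: Site L=181, Site H=83, Site F=195, Site D=93, Site B=252. Sum = 181 + 83 + 195 + 93 + 252 = 804.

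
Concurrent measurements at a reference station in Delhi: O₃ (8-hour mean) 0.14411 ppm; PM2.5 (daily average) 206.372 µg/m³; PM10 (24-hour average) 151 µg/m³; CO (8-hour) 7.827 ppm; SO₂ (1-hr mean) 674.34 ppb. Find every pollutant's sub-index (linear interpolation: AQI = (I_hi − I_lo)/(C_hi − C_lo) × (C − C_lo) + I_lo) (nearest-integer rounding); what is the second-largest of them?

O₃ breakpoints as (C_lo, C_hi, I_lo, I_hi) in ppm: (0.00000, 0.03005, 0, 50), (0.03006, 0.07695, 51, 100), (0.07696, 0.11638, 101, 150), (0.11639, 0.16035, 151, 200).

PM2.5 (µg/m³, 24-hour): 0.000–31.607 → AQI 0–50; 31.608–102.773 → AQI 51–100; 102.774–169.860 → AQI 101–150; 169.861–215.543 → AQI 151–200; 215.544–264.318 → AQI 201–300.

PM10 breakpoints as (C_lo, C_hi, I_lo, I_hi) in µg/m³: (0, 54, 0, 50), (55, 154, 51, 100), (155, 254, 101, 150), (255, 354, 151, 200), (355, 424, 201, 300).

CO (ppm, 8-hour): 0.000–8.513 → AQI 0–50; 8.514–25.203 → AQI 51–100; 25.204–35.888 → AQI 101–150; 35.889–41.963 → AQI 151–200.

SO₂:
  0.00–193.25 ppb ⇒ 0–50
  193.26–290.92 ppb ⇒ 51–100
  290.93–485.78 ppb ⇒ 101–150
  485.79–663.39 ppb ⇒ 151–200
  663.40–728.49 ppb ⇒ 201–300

O₃: 0.14411 ∈ [0.11639, 0.16035] ↔ index [151, 200].
151 + (0.14411−0.11639)·(200−151)/(0.16035−0.11639) = 151 + 0.02772·49/0.04396 ≈ 181.90, so AQI = 182.
PM2.5: 206.372 lies in 169.861–215.543, so I_lo=151, I_hi=200, C_lo=169.861, C_hi=215.543.
(200−151)/(215.543−169.861) × (206.372−169.861) + 151 = 49/45.682 × 36.511 + 151 ≈ 190.16 → 190.
PM10: 151 lies in 55–154, so I_lo=51, I_hi=100, C_lo=55, C_hi=154.
(100−51)/(154−55) × (151−55) + 51 = 49/99 × 96 + 51 ≈ 98.52 → 99.
CO: 7.827 ∈ [0.000, 8.513] ↔ index [0, 50].
0 + (7.827−0.000)·(50−0)/(8.513−0.000) = 0 + 7.827·50/8.513 ≈ 45.97, so AQI = 46.
SO₂: row 663.40–728.49 (AQI 201–300). (300−201)·(674.34−663.40)/(728.49−663.40) + 201 = 99·10.94/65.09 + 201 ≈ 217.64 → 218.
Sub-indices: O₃→182, PM2.5→190, PM10→99, CO→46, SO₂→218. Ranked high→low: 218, 190, 182, 99, 46. Second-highest sub-index = 190.

190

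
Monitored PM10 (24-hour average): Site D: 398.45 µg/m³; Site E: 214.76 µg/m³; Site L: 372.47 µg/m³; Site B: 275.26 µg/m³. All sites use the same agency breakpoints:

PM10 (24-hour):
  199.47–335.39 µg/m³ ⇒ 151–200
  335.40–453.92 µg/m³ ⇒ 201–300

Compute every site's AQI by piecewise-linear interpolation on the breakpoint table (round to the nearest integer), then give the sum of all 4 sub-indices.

Site D: 398.45 ∈ [335.40, 453.92] ↔ index [201, 300].
201 + (398.45−335.40)·(300−201)/(453.92−335.40) = 201 + 63.05·99/118.52 ≈ 253.67, so AQI = 254.
Site E: row 199.47–335.39 (AQI 151–200). (200−151)·(214.76−199.47)/(335.39−199.47) + 151 = 49·15.29/135.92 + 151 ≈ 156.51 → 157.
Site L: 372.47 ∈ [335.40, 453.92] ↔ index [201, 300].
201 + (372.47−335.40)·(300−201)/(453.92−335.40) = 201 + 37.07·99/118.52 ≈ 231.96, so AQI = 232.
Site B 275.26: bracket 199.47–335.39 → index 151–200; slope 49/135.92, offset 75.79.
AQI = 151 + 49/135.92·75.79 ≈ 178.32 ⇒ 178.
AQIs: Site D=254, Site E=157, Site L=232, Site B=178. Sum = 254 + 157 + 232 + 178 = 821.

821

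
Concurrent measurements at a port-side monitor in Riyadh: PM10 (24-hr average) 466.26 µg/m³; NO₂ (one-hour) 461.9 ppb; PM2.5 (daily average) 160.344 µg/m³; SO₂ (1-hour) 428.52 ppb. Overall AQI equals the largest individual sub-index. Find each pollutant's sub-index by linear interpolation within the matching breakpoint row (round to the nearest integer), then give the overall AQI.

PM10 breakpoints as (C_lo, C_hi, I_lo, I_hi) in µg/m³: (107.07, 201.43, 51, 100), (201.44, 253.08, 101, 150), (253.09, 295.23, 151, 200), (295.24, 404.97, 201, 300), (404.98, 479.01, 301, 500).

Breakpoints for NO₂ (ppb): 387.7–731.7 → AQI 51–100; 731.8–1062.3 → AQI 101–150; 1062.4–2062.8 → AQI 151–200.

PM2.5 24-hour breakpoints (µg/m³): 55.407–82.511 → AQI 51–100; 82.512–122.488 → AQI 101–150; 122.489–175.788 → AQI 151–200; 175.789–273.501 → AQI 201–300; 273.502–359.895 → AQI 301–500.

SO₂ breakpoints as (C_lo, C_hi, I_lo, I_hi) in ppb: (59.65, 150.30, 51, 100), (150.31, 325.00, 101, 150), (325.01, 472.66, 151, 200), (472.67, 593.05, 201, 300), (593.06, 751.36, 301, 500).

466

PM10 466.26: bracket 404.98–479.01 → index 301–500; slope 199/74.03, offset 61.28.
AQI = 301 + 199/74.03·61.28 ≈ 465.73 ⇒ 466.
NO₂: 461.9 lies in 387.7–731.7, so I_lo=51, I_hi=100, C_lo=387.7, C_hi=731.7.
(100−51)/(731.7−387.7) × (461.9−387.7) + 51 = 49/344.0 × 74.2 + 51 ≈ 61.57 → 62.
PM2.5: row 122.489–175.788 (AQI 151–200). (200−151)·(160.344−122.489)/(175.788−122.489) + 151 = 49·37.855/53.299 + 151 ≈ 185.80 → 186.
SO₂ 428.52: bracket 325.01–472.66 → index 151–200; slope 49/147.65, offset 103.51.
AQI = 151 + 49/147.65·103.51 ≈ 185.35 ⇒ 185.
Sub-indices: PM10→466, NO₂→62, PM2.5→186, SO₂→185. Overall AQI = max = 466; dominant pollutant is PM10.
AQI 466: Hazardous.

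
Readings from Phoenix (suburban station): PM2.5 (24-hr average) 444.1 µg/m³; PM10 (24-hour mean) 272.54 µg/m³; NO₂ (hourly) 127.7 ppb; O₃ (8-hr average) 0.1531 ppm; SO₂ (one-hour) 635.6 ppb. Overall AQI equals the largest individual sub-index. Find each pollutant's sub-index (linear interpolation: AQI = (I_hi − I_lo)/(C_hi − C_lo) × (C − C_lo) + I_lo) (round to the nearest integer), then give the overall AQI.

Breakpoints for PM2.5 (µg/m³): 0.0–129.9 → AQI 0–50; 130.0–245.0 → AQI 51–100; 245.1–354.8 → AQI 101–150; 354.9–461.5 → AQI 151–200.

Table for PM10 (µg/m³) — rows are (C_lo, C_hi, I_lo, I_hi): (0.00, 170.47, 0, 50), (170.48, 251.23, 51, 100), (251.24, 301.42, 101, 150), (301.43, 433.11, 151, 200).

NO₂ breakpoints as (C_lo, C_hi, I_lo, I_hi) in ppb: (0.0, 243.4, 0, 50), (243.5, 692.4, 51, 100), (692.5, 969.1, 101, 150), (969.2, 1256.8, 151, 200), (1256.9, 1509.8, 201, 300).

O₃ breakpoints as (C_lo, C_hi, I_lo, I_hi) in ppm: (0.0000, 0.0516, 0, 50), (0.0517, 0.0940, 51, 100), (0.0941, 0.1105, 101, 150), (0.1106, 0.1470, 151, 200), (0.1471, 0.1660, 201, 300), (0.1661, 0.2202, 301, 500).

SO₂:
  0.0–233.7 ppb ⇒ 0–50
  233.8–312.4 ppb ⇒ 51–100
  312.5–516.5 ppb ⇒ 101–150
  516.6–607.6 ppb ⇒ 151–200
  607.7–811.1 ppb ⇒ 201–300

PM2.5: row 354.9–461.5 (AQI 151–200). (200−151)·(444.1−354.9)/(461.5−354.9) + 151 = 49·89.2/106.6 + 151 ≈ 192.00 → 192.
PM10: row 251.24–301.42 (AQI 101–150). (150−101)·(272.54−251.24)/(301.42−251.24) + 101 = 49·21.30/50.18 + 101 ≈ 121.80 → 122.
NO₂ 127.7: bracket 0.0–243.4 → index 0–50; slope 50/243.4, offset 127.7.
AQI = 0 + 50/243.4·127.7 ≈ 26.23 ⇒ 26.
O₃: 0.1531 ∈ [0.1471, 0.1660] ↔ index [201, 300].
201 + (0.1531−0.1471)·(300−201)/(0.1660−0.1471) = 201 + 0.0060·99/0.0189 ≈ 232.43, so AQI = 232.
SO₂ 635.6: bracket 607.7–811.1 → index 201–300; slope 99/203.4, offset 27.9.
AQI = 201 + 99/203.4·27.9 ≈ 214.58 ⇒ 215.
Sub-indices: PM2.5→192, PM10→122, NO₂→26, O₃→232, SO₂→215. Overall AQI = max = 232; dominant pollutant is O₃.
AQI 232: Very Unhealthy.

232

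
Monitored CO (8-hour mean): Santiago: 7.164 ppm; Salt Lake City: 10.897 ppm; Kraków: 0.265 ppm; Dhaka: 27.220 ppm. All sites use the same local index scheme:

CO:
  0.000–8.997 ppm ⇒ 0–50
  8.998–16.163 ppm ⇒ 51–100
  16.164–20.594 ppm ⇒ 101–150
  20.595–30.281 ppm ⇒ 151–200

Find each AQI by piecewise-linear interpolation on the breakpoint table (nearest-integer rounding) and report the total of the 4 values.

Santiago: row 0.000–8.997 (AQI 0–50). (50−0)·(7.164−0.000)/(8.997−0.000) + 0 = 50·7.164/8.997 + 0 ≈ 39.81 → 40.
Salt Lake City: 10.897 lies in 8.998–16.163, so I_lo=51, I_hi=100, C_lo=8.998, C_hi=16.163.
(100−51)/(16.163−8.998) × (10.897−8.998) + 51 = 49/7.165 × 1.899 + 51 ≈ 63.99 → 64.
Kraków: 0.265 ∈ [0.000, 8.997] ↔ index [0, 50].
0 + (0.265−0.000)·(50−0)/(8.997−0.000) = 0 + 0.265·50/8.997 ≈ 1.47, so AQI = 1.
Dhaka: row 20.595–30.281 (AQI 151–200). (200−151)·(27.220−20.595)/(30.281−20.595) + 151 = 49·6.625/9.686 + 151 ≈ 184.51 → 185.
AQIs: Santiago=40, Salt Lake City=64, Kraków=1, Dhaka=185. Sum = 40 + 64 + 1 + 185 = 290.

290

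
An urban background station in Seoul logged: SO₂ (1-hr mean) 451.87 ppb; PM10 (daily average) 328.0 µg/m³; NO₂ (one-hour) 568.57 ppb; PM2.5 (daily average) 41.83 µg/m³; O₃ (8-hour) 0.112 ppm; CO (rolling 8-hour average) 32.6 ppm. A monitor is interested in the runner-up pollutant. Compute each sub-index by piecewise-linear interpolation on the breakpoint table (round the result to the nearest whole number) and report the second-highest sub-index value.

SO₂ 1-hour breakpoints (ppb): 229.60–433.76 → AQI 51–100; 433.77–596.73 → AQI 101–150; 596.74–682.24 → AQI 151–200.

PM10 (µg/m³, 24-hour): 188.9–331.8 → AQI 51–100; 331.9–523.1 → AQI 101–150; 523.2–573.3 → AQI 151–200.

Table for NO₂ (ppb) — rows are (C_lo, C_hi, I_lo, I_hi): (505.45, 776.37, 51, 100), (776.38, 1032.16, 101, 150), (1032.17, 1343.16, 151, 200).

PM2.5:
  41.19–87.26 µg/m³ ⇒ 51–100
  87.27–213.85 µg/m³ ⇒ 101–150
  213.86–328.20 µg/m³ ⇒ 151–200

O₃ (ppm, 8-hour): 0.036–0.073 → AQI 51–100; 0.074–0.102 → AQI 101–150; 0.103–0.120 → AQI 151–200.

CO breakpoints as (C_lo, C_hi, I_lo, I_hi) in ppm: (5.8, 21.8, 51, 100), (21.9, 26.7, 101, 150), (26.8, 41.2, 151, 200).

171

SO₂: 451.87 ∈ [433.77, 596.73] ↔ index [101, 150].
101 + (451.87−433.77)·(150−101)/(596.73−433.77) = 101 + 18.10·49/162.96 ≈ 106.44, so AQI = 106.
PM10 328.0: bracket 188.9–331.8 → index 51–100; slope 49/142.9, offset 139.1.
AQI = 51 + 49/142.9·139.1 ≈ 98.70 ⇒ 99.
NO₂ 568.57: bracket 505.45–776.37 → index 51–100; slope 49/270.92, offset 63.12.
AQI = 51 + 49/270.92·63.12 ≈ 62.42 ⇒ 62.
PM2.5: 41.83 ∈ [41.19, 87.26] ↔ index [51, 100].
51 + (41.83−41.19)·(100−51)/(87.26−41.19) = 51 + 0.64·49/46.07 ≈ 51.68, so AQI = 52.
O₃ 0.112: bracket 0.103–0.120 → index 151–200; slope 49/0.017, offset 0.009.
AQI = 151 + 49/0.017·0.009 ≈ 176.94 ⇒ 177.
CO: row 26.8–41.2 (AQI 151–200). (200−151)·(32.6−26.8)/(41.2−26.8) + 151 = 49·5.8/14.4 + 151 ≈ 170.74 → 171.
Sub-indices: SO₂→106, PM10→99, NO₂→62, PM2.5→52, O₃→177, CO→171. Ranked high→low: 177, 171, 106, 99, 62, 52. Second-highest sub-index = 171.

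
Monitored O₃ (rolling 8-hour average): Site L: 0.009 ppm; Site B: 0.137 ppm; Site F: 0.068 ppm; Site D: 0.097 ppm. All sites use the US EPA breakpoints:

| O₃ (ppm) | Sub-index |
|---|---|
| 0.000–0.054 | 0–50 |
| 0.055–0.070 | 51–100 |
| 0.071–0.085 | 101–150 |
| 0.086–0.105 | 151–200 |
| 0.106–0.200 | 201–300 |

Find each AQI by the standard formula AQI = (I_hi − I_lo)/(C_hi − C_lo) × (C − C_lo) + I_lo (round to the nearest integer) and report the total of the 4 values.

Site L: 0.009 ∈ [0.000, 0.054] ↔ index [0, 50].
0 + (0.009−0.000)·(50−0)/(0.054−0.000) = 0 + 0.009·50/0.054 ≈ 8.33, so AQI = 8.
Site B: 0.137 lies in 0.106–0.200, so I_lo=201, I_hi=300, C_lo=0.106, C_hi=0.200.
(300−201)/(0.200−0.106) × (0.137−0.106) + 201 = 99/0.094 × 0.031 + 201 ≈ 233.65 → 234.
Site F 0.068: bracket 0.055–0.070 → index 51–100; slope 49/0.015, offset 0.013.
AQI = 51 + 49/0.015·0.013 ≈ 93.47 ⇒ 93.
Site D: 0.097 ∈ [0.086, 0.105] ↔ index [151, 200].
151 + (0.097−0.086)·(200−151)/(0.105−0.086) = 151 + 0.011·49/0.019 ≈ 179.37, so AQI = 179.
AQIs: Site L=8, Site B=234, Site F=93, Site D=179. Sum = 8 + 234 + 93 + 179 = 514.

514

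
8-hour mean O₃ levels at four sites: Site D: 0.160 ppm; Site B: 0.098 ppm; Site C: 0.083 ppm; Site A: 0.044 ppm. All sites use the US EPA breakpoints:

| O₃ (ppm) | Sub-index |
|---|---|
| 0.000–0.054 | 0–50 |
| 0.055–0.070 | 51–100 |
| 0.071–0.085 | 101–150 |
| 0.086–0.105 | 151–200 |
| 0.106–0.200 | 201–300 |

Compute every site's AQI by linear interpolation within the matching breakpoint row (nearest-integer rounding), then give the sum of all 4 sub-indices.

Site D: 0.160 lies in 0.106–0.200, so I_lo=201, I_hi=300, C_lo=0.106, C_hi=0.200.
(300−201)/(0.200−0.106) × (0.160−0.106) + 201 = 99/0.094 × 0.054 + 201 ≈ 257.87 → 258.
Site B 0.098: bracket 0.086–0.105 → index 151–200; slope 49/0.019, offset 0.012.
AQI = 151 + 49/0.019·0.012 ≈ 181.95 ⇒ 182.
Site C 0.083: bracket 0.071–0.085 → index 101–150; slope 49/0.014, offset 0.012.
AQI = 101 + 49/0.014·0.012 ≈ 143.00 ⇒ 143.
Site A: 0.044 lies in 0.000–0.054, so I_lo=0, I_hi=50, C_lo=0.000, C_hi=0.054.
(50−0)/(0.054−0.000) × (0.044−0.000) + 0 = 50/0.054 × 0.044 + 0 ≈ 40.74 → 41.
AQIs: Site D=258, Site B=182, Site C=143, Site A=41. Sum = 258 + 182 + 143 + 41 = 624.

624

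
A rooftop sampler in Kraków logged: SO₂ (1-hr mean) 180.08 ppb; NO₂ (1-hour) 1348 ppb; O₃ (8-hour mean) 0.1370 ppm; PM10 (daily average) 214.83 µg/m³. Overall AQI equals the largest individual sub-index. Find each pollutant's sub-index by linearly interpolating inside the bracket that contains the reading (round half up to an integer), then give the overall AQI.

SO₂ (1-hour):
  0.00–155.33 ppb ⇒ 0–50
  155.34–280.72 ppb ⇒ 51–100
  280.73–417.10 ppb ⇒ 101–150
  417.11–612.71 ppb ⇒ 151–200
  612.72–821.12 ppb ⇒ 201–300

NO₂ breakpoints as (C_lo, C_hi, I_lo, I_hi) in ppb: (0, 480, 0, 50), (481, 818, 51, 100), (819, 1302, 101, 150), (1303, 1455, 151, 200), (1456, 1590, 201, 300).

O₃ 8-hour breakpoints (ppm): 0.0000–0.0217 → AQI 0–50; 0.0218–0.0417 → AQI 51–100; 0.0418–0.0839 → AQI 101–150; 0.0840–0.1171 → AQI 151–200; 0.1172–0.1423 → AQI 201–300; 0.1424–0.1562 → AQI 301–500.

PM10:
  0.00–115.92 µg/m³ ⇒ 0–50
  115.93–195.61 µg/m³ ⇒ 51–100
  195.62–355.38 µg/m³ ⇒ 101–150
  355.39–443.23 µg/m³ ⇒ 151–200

SO₂: 180.08 ∈ [155.34, 280.72] ↔ index [51, 100].
51 + (180.08−155.34)·(100−51)/(280.72−155.34) = 51 + 24.74·49/125.38 ≈ 60.67, so AQI = 61.
NO₂: row 1303–1455 (AQI 151–200). (200−151)·(1348−1303)/(1455−1303) + 151 = 49·45/152 + 151 ≈ 165.51 → 166.
O₃: 0.1370 lies in 0.1172–0.1423, so I_lo=201, I_hi=300, C_lo=0.1172, C_hi=0.1423.
(300−201)/(0.1423−0.1172) × (0.1370−0.1172) + 201 = 99/0.0251 × 0.0198 + 201 ≈ 279.10 → 279.
PM10: row 195.62–355.38 (AQI 101–150). (150−101)·(214.83−195.62)/(355.38−195.62) + 101 = 49·19.21/159.76 + 101 ≈ 106.89 → 107.
Sub-indices: SO₂→61, NO₂→166, O₃→279, PM10→107. Overall AQI = max = 279; dominant pollutant is O₃.

279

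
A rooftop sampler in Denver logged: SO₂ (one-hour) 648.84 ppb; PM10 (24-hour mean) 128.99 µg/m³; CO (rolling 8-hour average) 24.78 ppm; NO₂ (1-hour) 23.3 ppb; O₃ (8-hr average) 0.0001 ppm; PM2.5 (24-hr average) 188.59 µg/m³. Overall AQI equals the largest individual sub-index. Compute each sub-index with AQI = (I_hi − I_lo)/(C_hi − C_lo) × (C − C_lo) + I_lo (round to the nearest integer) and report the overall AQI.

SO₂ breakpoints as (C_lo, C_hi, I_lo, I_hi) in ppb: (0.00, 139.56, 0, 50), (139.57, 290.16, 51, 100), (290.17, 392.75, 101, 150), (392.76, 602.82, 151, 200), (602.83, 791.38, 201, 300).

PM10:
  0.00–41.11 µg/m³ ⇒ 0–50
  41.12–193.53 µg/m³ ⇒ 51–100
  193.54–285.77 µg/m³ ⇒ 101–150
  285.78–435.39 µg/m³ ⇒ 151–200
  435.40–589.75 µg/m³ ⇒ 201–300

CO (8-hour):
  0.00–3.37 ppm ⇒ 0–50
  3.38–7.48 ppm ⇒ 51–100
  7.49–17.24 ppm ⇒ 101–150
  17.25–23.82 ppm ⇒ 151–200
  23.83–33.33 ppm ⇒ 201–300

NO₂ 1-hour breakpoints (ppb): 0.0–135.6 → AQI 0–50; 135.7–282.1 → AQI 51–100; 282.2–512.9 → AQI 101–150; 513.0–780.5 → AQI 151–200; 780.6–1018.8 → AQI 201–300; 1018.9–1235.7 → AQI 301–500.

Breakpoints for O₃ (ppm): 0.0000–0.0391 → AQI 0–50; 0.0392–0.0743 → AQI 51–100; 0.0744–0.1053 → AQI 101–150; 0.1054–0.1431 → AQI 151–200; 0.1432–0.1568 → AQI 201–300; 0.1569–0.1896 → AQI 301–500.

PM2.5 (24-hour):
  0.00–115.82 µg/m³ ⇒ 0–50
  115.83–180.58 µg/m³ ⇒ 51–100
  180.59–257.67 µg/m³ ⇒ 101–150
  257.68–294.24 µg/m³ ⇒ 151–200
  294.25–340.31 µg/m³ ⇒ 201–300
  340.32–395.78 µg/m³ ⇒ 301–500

SO₂: 648.84 ∈ [602.83, 791.38] ↔ index [201, 300].
201 + (648.84−602.83)·(300−201)/(791.38−602.83) = 201 + 46.01·99/188.55 ≈ 225.16, so AQI = 225.
PM10: 128.99 ∈ [41.12, 193.53] ↔ index [51, 100].
51 + (128.99−41.12)·(100−51)/(193.53−41.12) = 51 + 87.87·49/152.41 ≈ 79.25, so AQI = 79.
CO: 24.78 lies in 23.83–33.33, so I_lo=201, I_hi=300, C_lo=23.83, C_hi=33.33.
(300−201)/(33.33−23.83) × (24.78−23.83) + 201 = 99/9.50 × 0.95 + 201 ≈ 210.90 → 211.
NO₂: row 0.0–135.6 (AQI 0–50). (50−0)·(23.3−0.0)/(135.6−0.0) + 0 = 50·23.3/135.6 + 0 ≈ 8.59 → 9.
O₃: 0.0001 lies in 0.0000–0.0391, so I_lo=0, I_hi=50, C_lo=0.0000, C_hi=0.0391.
(50−0)/(0.0391−0.0000) × (0.0001−0.0000) + 0 = 50/0.0391 × 0.0001 + 0 ≈ 0.13 → 0.
PM2.5 188.59: bracket 180.59–257.67 → index 101–150; slope 49/77.08, offset 8.00.
AQI = 101 + 49/77.08·8.00 ≈ 106.09 ⇒ 106.
Sub-indices: SO₂→225, PM10→79, CO→211, NO₂→9, O₃→0, PM2.5→106. Overall AQI = max = 225; dominant pollutant is SO₂.

225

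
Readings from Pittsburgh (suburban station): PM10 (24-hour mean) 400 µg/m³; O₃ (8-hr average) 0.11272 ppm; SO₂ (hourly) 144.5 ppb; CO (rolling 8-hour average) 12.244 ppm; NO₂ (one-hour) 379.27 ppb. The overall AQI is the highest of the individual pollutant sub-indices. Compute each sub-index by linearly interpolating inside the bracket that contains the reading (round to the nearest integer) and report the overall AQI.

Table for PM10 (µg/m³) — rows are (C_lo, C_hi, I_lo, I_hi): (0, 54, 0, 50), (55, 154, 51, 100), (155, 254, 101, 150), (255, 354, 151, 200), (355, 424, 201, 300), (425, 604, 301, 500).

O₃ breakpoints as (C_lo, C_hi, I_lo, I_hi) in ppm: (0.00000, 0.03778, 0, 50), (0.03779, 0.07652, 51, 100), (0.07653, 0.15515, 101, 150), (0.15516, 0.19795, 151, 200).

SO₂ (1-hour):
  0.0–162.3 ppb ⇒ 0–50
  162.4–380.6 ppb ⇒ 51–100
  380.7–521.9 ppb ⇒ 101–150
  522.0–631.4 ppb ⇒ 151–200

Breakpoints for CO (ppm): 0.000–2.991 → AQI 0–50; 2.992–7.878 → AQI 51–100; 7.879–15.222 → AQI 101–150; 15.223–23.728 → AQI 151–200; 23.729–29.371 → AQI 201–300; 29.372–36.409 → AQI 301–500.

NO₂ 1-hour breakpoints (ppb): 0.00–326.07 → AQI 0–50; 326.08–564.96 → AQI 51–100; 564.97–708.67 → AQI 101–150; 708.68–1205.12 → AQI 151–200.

PM10: 400 lies in 355–424, so I_lo=201, I_hi=300, C_lo=355, C_hi=424.
(300−201)/(424−355) × (400−355) + 201 = 99/69 × 45 + 201 ≈ 265.57 → 266.
O₃: row 0.07653–0.15515 (AQI 101–150). (150−101)·(0.11272−0.07653)/(0.15515−0.07653) + 101 = 49·0.03619/0.07862 + 101 ≈ 123.56 → 124.
SO₂: 144.5 ∈ [0.0, 162.3] ↔ index [0, 50].
0 + (144.5−0.0)·(50−0)/(162.3−0.0) = 0 + 144.5·50/162.3 ≈ 44.52, so AQI = 45.
CO: 12.244 ∈ [7.879, 15.222] ↔ index [101, 150].
101 + (12.244−7.879)·(150−101)/(15.222−7.879) = 101 + 4.365·49/7.343 ≈ 130.13, so AQI = 130.
NO₂ 379.27: bracket 326.08–564.96 → index 51–100; slope 49/238.88, offset 53.19.
AQI = 51 + 49/238.88·53.19 ≈ 61.91 ⇒ 62.
Sub-indices: PM10→266, O₃→124, SO₂→45, CO→130, NO₂→62. Overall AQI = max = 266; dominant pollutant is PM10.

266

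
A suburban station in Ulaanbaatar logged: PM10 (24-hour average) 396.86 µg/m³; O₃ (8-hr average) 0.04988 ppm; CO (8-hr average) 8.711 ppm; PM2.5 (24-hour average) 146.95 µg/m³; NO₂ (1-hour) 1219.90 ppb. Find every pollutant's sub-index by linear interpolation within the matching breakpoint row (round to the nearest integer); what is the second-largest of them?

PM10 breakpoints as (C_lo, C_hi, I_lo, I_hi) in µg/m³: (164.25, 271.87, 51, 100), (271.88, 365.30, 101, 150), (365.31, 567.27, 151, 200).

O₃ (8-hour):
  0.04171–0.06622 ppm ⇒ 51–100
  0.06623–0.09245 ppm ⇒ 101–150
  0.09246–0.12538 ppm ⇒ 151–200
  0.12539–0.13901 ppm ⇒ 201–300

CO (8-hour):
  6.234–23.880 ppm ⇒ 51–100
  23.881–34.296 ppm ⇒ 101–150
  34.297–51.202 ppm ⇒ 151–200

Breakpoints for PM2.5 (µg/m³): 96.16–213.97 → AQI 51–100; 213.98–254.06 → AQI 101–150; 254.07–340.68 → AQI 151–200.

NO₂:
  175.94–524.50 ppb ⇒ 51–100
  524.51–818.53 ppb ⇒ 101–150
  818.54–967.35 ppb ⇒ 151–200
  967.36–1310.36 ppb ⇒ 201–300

PM10: 396.86 lies in 365.31–567.27, so I_lo=151, I_hi=200, C_lo=365.31, C_hi=567.27.
(200−151)/(567.27−365.31) × (396.86−365.31) + 151 = 49/201.96 × 31.55 + 151 ≈ 158.65 → 159.
O₃ 0.04988: bracket 0.04171–0.06622 → index 51–100; slope 49/0.02451, offset 0.00817.
AQI = 51 + 49/0.02451·0.00817 ≈ 67.33 ⇒ 67.
CO: row 6.234–23.880 (AQI 51–100). (100−51)·(8.711−6.234)/(23.880−6.234) + 51 = 49·2.477/17.646 + 51 ≈ 57.88 → 58.
PM2.5: 146.95 ∈ [96.16, 213.97] ↔ index [51, 100].
51 + (146.95−96.16)·(100−51)/(213.97−96.16) = 51 + 50.79·49/117.81 ≈ 72.12, so AQI = 72.
NO₂: 1219.90 lies in 967.36–1310.36, so I_lo=201, I_hi=300, C_lo=967.36, C_hi=1310.36.
(300−201)/(1310.36−967.36) × (1219.90−967.36) + 201 = 99/343.00 × 252.54 + 201 ≈ 273.89 → 274.
Sub-indices: PM10→159, O₃→67, CO→58, PM2.5→72, NO₂→274. Ranked high→low: 274, 159, 72, 67, 58. Second-highest sub-index = 159.

159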